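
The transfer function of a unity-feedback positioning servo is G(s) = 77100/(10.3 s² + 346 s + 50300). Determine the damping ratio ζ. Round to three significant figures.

Dividing through by 10.3: denominator becomes s² + 33.59 s + 4883.
So ω_n = √4883 = 69.9 rad/s and ζ = 33.59/(2·69.9) = 0.240.

ζ ≈ 0.240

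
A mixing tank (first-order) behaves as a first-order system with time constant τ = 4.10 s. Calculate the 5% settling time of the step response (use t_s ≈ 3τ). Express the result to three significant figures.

t_s ≈ 3τ = 12.3 s.

t_s ≈ 12.3 s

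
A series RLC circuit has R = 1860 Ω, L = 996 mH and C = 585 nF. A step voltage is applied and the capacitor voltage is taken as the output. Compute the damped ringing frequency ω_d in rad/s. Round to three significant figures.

ω_d ≈ 919 rad/s

For a series RLC circuit (capacitor voltage as output), ω_n = 1/√(LC) = 1/√(996 mH · 585 nF) = 1310 rad/s.
ζ = (R/2)·√(C/L) = (1860/2)·√(585 nF/996 mH) = 0.713.
ω_d = 1310·√(1 − 0.713²) = 919 rad/s.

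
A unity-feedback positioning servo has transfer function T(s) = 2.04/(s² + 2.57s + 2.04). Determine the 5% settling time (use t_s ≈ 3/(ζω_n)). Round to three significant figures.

t_s ≈ 2.33 s

Comparing the denominator to s² + 2ζω_n s + ω_n²: ω_n = √2.04 = 1.43 rad/s, and 2ζω_n = 2.57 so ζ = 2.57/(2·1.43) = 0.900.
t_s ≈ 3/(ζω_n) = 3/(0.900·1.43) = 2.33 s.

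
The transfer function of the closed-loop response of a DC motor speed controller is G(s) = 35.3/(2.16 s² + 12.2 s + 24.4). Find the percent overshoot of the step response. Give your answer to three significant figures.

Dividing through by 2.16: denominator becomes s² + 5.648 s + 11.30.
So ω_n = √11.30 = 3.36 rad/s and ζ = 5.648/(2·3.36) = 0.840.
Overshoot: exp(−π·0.840/√(1−0.840²)) = 0.00768, i.e. 0.768%.

%OS ≈ 0.768%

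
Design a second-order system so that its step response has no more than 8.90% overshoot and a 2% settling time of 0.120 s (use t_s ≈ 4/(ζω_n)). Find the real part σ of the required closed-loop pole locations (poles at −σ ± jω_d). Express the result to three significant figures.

The settling-time spec alone fixes σ = ζω_n = 4/t_s = 4/0.120 = 33.3.
(Overshoot then fixes ζ = 0.610 and hence ω_d = σ·√(1−ζ²)/ζ = 43.3 rad/s.)

σ ≈ 33.3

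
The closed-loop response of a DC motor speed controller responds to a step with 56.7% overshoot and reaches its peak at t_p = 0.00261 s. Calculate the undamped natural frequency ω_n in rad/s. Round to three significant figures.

ω_n ≈ 1220 rad/s

From the overshoot, ζ = −ln(OS)/√(π²+ln²(OS)) = 0.178.
t_p = π/ω_d ⇒ ω_d = 1200 rad/s; then ω_n = ω_d/√(1−ζ²) = 1220 rad/s.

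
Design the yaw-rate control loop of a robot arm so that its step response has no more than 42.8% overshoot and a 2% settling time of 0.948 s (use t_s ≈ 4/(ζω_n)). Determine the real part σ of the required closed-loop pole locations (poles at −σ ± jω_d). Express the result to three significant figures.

The settling-time spec alone fixes σ = ζω_n = 4/t_s = 4/0.948 = 4.22.
(Overshoot then fixes ζ = 0.261 and hence ω_d = σ·√(1−ζ²)/ζ = 15.6 rad/s.)

σ ≈ 4.22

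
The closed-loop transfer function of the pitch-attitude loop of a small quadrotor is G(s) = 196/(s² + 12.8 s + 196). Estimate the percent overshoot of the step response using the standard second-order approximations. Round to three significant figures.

Comparing the denominator to s² + 2ζω_n s + ω_n²: ω_n = √196 = 14.0 rad/s, and 2ζω_n = 12.8 so ζ = 12.8/(2·14.0) = 0.457.
%OS = 100·exp(−πζ/√(1−ζ²)) = 19.9%.

%OS ≈ 19.9%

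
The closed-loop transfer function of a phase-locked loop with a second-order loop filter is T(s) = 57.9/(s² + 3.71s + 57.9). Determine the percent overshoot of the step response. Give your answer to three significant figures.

%OS ≈ 45.4%

ω_n = √57.9 = 7.61 rad/s; ζ = 3.71/(2·7.61) = 0.244.
Overshoot: exp(−π·0.244/√(1−0.244²)) = 0.454, i.e. 45.4%.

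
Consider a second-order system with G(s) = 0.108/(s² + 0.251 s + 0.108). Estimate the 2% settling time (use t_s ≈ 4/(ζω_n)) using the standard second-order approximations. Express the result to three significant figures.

t_s ≈ 31.9 s

ω_n = √0.108 = 0.329 rad/s; ζ = 0.251/(2·0.329) = 0.382.
t_s ≈ 4/(ζω_n) = 4/(0.382·0.329) = 31.9 s.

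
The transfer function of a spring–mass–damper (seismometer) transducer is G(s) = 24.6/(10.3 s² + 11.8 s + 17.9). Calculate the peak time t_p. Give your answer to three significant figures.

t_p ≈ 2.65 s

Dividing through by 10.3: denominator becomes s² + 1.146 s + 1.738.
So ω_n = √1.738 = 1.32 rad/s and ζ = 1.146/(2·1.32) = 0.435.
ω_d = 1.32·√(1 − 0.435²) = 1.19 rad/s. t_p = π/ω_d = 2.65 s.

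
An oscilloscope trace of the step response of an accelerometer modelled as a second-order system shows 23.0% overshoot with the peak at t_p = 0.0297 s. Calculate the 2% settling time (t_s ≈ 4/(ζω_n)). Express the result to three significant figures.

t_s ≈ 0.0808 s

From the overshoot, ζ = −ln(OS)/√(π²+ln²(OS)) = 0.424.
From t_p = π/ω_d, ω_d = π/0.0297 = 106 rad/s, so ω_n = ω_d/√(1−ζ²) = 117 rad/s.
t_s ≈ 4/(ζω_n) = 4/(0.424·117) = 0.0808 s.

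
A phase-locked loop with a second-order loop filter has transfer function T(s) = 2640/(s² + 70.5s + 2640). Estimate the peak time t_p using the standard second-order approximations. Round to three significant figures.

t_p ≈ 0.0840 s

ω_n = √2640 = 51.4 rad/s; ζ = 70.5/(2·51.4) = 0.686.
ω_d = ω_n√(1−ζ²) = 37.4 rad/s. Then t_p = π/ω_d = 0.0840 s.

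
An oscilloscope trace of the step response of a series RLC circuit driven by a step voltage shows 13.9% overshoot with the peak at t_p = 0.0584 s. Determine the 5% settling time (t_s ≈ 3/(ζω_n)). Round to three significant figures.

t_s ≈ 0.0888 s

The overshoot fixes ζ = −ln(OS)/√(π²+ln²(OS)) = 0.532.
t_p = π/ω_d ⇒ ω_d = 53.8 rad/s; then ω_n = ω_d/√(1−ζ²) = 63.5 rad/s.
t_s ≈ 3/(ζω_n) = 3/(0.532·63.5) = 0.0888 s.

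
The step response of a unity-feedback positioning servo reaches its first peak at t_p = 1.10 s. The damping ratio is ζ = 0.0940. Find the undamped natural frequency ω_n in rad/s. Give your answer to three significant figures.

ω_n ≈ 2.87 rad/s

Peak time t_p = π/ω_d, so ω_d = π/t_p = π/1.10 = 2.86 rad/s.
ω_n = ω_d/√(1−ζ²) = 2.86/√0.991 = 2.87 rad/s.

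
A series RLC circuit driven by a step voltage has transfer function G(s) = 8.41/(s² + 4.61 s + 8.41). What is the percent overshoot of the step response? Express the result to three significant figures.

%OS ≈ 1.63%

ω_n = √8.41 = 2.90 rad/s; ζ = 4.61/(2·2.90) = 0.795.
%OS = 100 e^{−πζ/√(1−ζ²)} with ζ = 0.795 gives 1.63%.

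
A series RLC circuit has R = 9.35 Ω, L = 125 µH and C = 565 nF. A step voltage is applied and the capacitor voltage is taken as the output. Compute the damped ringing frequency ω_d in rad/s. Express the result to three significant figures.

For a series RLC circuit (capacitor voltage as output), ω_n = 1/√(LC) = 1/√(125 µH · 565 nF) = 119000 rad/s.
ζ = (R/2)·√(C/L) = (9.35/2)·√(565 nF/125 µH) = 0.314.
The damped frequency ω_d = ω_n√(1−ζ²) = 113000 rad/s.

ω_d ≈ 113000 rad/s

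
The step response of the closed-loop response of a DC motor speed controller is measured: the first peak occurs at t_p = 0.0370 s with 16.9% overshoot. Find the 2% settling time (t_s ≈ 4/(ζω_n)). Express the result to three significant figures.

t_s ≈ 0.0832 s

From the overshoot, ζ = −ln(OS)/√(π²+ln²(OS)) = 0.493.
t_p = π/ω_d ⇒ ω_d = 84.9 rad/s; then ω_n = ω_d/√(1−ζ²) = 97.6 rad/s.
t_s ≈ 4/(ζω_n) = 4/(0.493·97.6) = 0.0832 s.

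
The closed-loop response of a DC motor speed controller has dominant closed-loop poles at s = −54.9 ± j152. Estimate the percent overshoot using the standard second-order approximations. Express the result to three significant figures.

%OS ≈ 32.2%

With σ = 54.9, ω_d = 152: ω_n = √(σ²+ω_d²) = 162 rad/s, ζ = σ/ω_n = 0.340.
%OS = 100·exp(−πζ/√(1−ζ²)) = 32.2%.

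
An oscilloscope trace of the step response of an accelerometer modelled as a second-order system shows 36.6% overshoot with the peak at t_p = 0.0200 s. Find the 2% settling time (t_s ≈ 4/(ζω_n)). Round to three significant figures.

The overshoot fixes ζ = −ln(OS)/√(π²+ln²(OS)) = 0.305.
t_p = π/ω_d ⇒ ω_d = 157 rad/s; then ω_n = ω_d/√(1−ζ²) = 165 rad/s.
t_s ≈ 4/(ζω_n) = 4/(0.305·165) = 0.0796 s.

t_s ≈ 0.0796 s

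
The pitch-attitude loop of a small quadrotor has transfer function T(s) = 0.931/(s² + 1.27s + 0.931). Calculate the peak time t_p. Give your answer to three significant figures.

t_p ≈ 4.32 s

ω_n = √0.931 = 0.965 rad/s; ζ = 1.27/(2·0.965) = 0.658.
ω_d = 0.965·√(1 − 0.658²) = 0.726 rad/s. Then t_p = π/ω_d = 4.32 s.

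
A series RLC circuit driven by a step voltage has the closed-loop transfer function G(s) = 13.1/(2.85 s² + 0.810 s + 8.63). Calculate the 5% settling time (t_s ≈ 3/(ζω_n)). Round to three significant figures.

t_s ≈ 21.1 s

Dividing through by 2.85: denominator becomes s² + 0.2842 s + 3.028.
So ω_n = √3.028 = 1.74 rad/s and ζ = 0.2842/(2·1.74) = 0.0817.
t_s ≈ 3/(ζω_n) = 21.1 s.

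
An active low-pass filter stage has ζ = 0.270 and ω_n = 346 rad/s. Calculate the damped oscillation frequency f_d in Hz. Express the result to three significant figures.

f_d ≈ 53.0 Hz

ω_d = ω_n√(1−ζ²) = 346·√0.927 = 333 rad/s.
f_d = ω_d/(2π) = 53.0 Hz.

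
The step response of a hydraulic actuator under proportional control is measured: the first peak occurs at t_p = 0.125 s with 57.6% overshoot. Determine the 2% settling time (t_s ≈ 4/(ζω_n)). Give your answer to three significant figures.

ζ from %OS: ζ = |ln 0.576|/√(π²+ln²0.576) = 0.173.
From t_p = π/ω_d, ω_d = π/0.125 = 25.1 rad/s, so ω_n = ω_d/√(1−ζ²) = 25.5 rad/s.
t_s ≈ 4/(ζω_n) = 4/(0.173·25.5) = 0.906 s.

t_s ≈ 0.906 s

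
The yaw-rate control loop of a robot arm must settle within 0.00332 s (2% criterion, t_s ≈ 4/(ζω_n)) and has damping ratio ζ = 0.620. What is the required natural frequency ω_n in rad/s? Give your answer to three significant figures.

Rearranging t_s ≈ 4/(ζω_n) gives ω_n = 4/(ζ·t_s) = 4/(0.620 × 0.00332) = 1940 rad/s.

ω_n ≈ 1940 rad/s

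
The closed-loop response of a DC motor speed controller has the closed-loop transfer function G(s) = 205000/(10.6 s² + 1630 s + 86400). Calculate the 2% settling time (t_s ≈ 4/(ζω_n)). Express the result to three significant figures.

Dividing through by 10.6: denominator becomes s² + 153.8 s + 8151.
So ω_n = √8151 = 90.3 rad/s and ζ = 153.8/(2·90.3) = 0.852.
t_s ≈ 4/(ζω_n) = 0.0520 s.

t_s ≈ 0.0520 s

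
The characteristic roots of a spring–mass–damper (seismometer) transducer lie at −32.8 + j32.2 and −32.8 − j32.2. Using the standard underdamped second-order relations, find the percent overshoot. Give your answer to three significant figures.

%OS ≈ 4.08%

|pole| = ω_n = √(32.8² + 32.2²) = 46.0 rad/s; ζ = cos θ = σ/ω_n = 0.714.
%OS = 100 e^{−πζ/√(1−ζ²)} with ζ = 0.714 gives 4.08%.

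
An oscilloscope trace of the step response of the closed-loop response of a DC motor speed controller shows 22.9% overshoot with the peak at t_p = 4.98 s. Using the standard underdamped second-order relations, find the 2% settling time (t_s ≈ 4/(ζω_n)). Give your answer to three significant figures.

t_s ≈ 13.5 s

From the overshoot, ζ = −ln(OS)/√(π²+ln²(OS)) = 0.425.
From t_p = π/ω_d, ω_d = π/4.98 = 0.631 rad/s, so ω_n = ω_d/√(1−ζ²) = 0.697 rad/s.
t_s ≈ 4/(ζω_n) = 4/(0.425·0.697) = 13.5 s.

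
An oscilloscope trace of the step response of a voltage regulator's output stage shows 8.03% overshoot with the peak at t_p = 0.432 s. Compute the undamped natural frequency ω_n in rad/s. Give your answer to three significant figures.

ω_n ≈ 9.33 rad/s

The overshoot fixes ζ = −ln(OS)/√(π²+ln²(OS)) = 0.626.
From t_p = π/ω_d, ω_d = π/0.432 = 7.27 rad/s, so ω_n = ω_d/√(1−ζ²) = 9.33 rad/s.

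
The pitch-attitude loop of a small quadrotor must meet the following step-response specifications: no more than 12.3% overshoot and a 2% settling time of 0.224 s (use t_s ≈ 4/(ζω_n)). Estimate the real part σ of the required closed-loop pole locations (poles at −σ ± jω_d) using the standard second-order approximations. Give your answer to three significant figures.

σ ≈ 17.9

The settling-time spec alone fixes σ = ζω_n = 4/t_s = 4/0.224 = 17.9.
(Overshoot then fixes ζ = 0.555 and hence ω_d = σ·√(1−ζ²)/ζ = 26.8 rad/s.)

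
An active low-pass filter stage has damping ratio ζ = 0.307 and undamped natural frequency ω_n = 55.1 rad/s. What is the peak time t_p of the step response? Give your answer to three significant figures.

The damped frequency is ω_d = ω_n√(1−ζ²) = 55.1·√(1−0.0942) = 52.4 rad/s.
Peak time t_p = π/ω_d = π/52.4 = 0.0599 s.

t_p ≈ 0.0599 s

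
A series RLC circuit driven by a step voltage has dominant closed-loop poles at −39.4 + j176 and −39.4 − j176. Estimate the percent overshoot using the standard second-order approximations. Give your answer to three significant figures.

%OS ≈ 49.5%

|pole| = ω_n = √(39.4² + 176²) = 180 rad/s; ζ = cos θ = σ/ω_n = 0.218.
Overshoot: exp(−π·0.218/√(1−0.218²)) = 0.495, i.e. 49.5%.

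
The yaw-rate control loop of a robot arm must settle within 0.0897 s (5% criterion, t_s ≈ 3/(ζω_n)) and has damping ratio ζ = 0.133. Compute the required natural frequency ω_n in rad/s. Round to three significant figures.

Rearranging t_s ≈ 3/(ζω_n) gives ω_n = 3/(ζ·t_s) = 3/(0.133 × 0.0897) = 251 rad/s.

ω_n ≈ 251 rad/s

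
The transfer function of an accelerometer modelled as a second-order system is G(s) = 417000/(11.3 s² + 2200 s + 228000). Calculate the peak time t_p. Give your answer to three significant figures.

t_p ≈ 0.0304 s

Dividing through by 11.3: denominator becomes s² + 194.7 s + 20180.
So ω_n = √20180 = 142 rad/s and ζ = 194.7/(2·142) = 0.685.
ω_d = ω_n√(1−ζ²) = 103 rad/s. t_p = π/ω_d = 0.0304 s.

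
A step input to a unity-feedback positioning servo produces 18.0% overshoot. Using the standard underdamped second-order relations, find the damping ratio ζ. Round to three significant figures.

Inverting the overshoot relation: ζ = |ln 0.180|/√(π² + ln²0.180) = 0.479.

ζ ≈ 0.479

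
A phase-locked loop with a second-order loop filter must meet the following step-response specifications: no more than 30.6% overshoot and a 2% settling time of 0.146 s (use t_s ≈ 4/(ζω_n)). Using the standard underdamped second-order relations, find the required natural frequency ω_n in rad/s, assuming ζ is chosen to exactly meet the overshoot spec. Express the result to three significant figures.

From %OS = 100·exp(−πζ/√(1−ζ²)), invert to get ζ = −ln(OS)/√(π² + ln²(OS)) with OS = 0.306.
−ln 0.306 = 1.184, so ζ = 1.184/√(π² + 1.402) = 0.353.
From t_s ≈ 4/(ζω_n): ω_n = 4/(ζ·t_s) = 4/(0.353·0.146) = 77.7 rad/s.

ω_n ≈ 77.7 rad/s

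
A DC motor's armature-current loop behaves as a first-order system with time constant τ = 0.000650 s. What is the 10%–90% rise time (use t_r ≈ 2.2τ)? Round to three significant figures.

t_r ≈ 2.2τ = 0.00143 s.

t_r ≈ 0.00143 s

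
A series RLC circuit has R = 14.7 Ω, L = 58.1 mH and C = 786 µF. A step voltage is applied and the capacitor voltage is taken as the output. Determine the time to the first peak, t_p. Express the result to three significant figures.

t_p ≈ 0.0409 s

For a series RLC circuit (capacitor voltage as output), ω_n = 1/√(LC) = 1/√(58.1 mH · 786 µF) = 148 rad/s.
ζ = (R/2)·√(C/L) = (14.7/2)·√(786 µF/58.1 mH) = 0.855.
ω_d = 148·√(1 − 0.855²) = 76.8 rad/s. t_p = π/ω_d = 0.0409 s.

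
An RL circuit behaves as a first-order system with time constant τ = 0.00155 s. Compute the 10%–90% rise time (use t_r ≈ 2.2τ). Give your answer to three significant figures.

t_r ≈ 2.2τ = 0.00341 s.

t_r ≈ 0.00341 s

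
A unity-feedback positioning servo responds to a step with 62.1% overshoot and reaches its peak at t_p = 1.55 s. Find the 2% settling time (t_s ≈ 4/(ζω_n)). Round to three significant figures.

t_s ≈ 13.0 s

ζ from %OS: ζ = |ln 0.621|/√(π²+ln²0.621) = 0.150.
From t_p = π/ω_d, ω_d = π/1.55 = 2.03 rad/s, so ω_n = ω_d/√(1−ζ²) = 2.05 rad/s.
t_s ≈ 4/(ζω_n) = 4/(0.150·2.05) = 13.0 s.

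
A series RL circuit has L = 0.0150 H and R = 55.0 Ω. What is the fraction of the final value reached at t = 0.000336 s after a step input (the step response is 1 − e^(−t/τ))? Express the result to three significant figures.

y/y_∞ ≈ 0.708

τ = L/R = 0.0150/55.0 = 0.000273 s.
y(t)/y_∞ = 1 − e^(−t/τ) = 1 − e^(−0.000336/0.000273) = 1 − e^(−1.23) = 0.708.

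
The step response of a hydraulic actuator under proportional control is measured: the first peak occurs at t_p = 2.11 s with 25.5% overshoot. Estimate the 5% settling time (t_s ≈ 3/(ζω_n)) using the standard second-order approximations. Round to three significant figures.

ζ from %OS: ζ = |ln 0.255|/√(π²+ln²0.255) = 0.399.
From t_p = π/ω_d, ω_d = π/2.11 = 1.49 rad/s, so ω_n = ω_d/√(1−ζ²) = 1.62 rad/s.
t_s ≈ 3/(ζω_n) = 3/(0.399·1.62) = 4.63 s.

t_s ≈ 4.63 s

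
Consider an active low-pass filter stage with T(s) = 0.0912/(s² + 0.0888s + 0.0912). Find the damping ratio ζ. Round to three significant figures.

ω_n = √0.0912 = 0.302 rad/s; ζ = 0.0888/(2·0.302) = 0.147.

ζ ≈ 0.147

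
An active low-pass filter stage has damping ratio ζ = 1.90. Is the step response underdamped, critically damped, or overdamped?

overdamped

Since ζ = 1.90 > 1, the system is overdamped.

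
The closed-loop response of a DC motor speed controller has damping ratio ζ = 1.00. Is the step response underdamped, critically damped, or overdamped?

critically damped

Since ζ = 1, the system is critically damped.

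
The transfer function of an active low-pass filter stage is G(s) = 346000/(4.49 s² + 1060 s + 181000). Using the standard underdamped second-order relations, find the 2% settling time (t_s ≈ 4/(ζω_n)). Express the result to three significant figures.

Dividing through by 4.49: denominator becomes s² + 236.1 s + 40310.
So ω_n = √40310 = 201 rad/s and ζ = 236.1/(2·201) = 0.588.
t_s ≈ 4/(ζω_n) = 0.0339 s.

t_s ≈ 0.0339 s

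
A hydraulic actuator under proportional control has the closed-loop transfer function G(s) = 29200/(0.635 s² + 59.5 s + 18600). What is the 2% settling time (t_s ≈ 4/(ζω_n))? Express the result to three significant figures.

t_s ≈ 0.0854 s

Dividing through by 0.635: denominator becomes s² + 93.70 s + 29290.
So ω_n = √29290 = 171 rad/s and ζ = 93.70/(2·171) = 0.274.
t_s ≈ 4/(ζω_n) = 0.0854 s.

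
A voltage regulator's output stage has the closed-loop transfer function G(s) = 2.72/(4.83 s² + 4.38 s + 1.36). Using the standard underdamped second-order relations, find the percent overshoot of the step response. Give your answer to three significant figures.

%OS ≈ 0.570%

Dividing through by 4.83: denominator becomes s² + 0.9068 s + 0.2816.
So ω_n = √0.2816 = 0.531 rad/s and ζ = 0.9068/(2·0.531) = 0.854.
Overshoot: exp(−π·0.854/√(1−0.854²)) = 0.00570, i.e. 0.570%.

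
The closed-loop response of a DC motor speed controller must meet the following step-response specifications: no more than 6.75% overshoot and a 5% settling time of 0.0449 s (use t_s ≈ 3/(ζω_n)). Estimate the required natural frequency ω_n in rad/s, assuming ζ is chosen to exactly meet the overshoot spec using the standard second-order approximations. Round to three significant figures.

ω_n ≈ 103 rad/s

Inverting the overshoot relation: ζ = |ln 0.0675|/√(π² + ln²0.0675) = 0.651.
Then ω_n = 3/(ζ t_s) = 3/(0.651 × 0.0449) = 103 rad/s.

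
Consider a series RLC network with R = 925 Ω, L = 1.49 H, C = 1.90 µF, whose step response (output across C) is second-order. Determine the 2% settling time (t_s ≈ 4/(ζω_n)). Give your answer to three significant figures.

For a series RLC circuit (capacitor voltage as output), ω_n = 1/√(LC) = 1/√(1.49 H · 1.90 µF) = 594 rad/s.
ζ = (R/2)·√(C/L) = (925/2)·√(1.90 µF/1.49 H) = 0.522.
t_s ≈ 4/(ζω_n) = 0.0129 s.

t_s ≈ 0.0129 s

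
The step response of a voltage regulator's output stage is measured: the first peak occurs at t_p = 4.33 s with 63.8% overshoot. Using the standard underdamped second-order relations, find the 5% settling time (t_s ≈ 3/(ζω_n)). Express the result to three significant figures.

From the overshoot, ζ = −ln(OS)/√(π²+ln²(OS)) = 0.142.
From t_p = π/ω_d, ω_d = π/4.33 = 0.726 rad/s, so ω_n = ω_d/√(1−ζ²) = 0.733 rad/s.
t_s ≈ 3/(ζω_n) = 3/(0.142·0.733) = 28.9 s.

t_s ≈ 28.9 s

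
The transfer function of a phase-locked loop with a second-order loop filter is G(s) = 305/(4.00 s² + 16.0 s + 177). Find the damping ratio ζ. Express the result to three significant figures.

ζ ≈ 0.301

Dividing through by 4.00: denominator becomes s² + 4.000 s + 44.25.
So ω_n = √44.25 = 6.65 rad/s and ζ = 4.000/(2·6.65) = 0.301.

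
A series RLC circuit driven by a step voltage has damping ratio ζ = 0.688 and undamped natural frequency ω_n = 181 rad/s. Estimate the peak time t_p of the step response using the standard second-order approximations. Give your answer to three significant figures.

The damped frequency is ω_d = ω_n√(1−ζ²) = 181·√(1−0.473) = 131 rad/s.
Peak time t_p = π/ω_d = π/131 = 0.0239 s.

t_p ≈ 0.0239 s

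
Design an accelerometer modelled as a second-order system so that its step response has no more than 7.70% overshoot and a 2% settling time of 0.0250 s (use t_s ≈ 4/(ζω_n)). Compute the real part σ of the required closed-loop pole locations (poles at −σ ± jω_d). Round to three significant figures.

σ ≈ 160

The settling-time spec alone fixes σ = ζω_n = 4/t_s = 4/0.0250 = 160.
(Overshoot then fixes ζ = 0.632 and hence ω_d = σ·√(1−ζ²)/ζ = 196 rad/s.)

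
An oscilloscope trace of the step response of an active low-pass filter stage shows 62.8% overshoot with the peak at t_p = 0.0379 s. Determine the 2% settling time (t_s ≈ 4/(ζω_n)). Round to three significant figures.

t_s ≈ 0.326 s

The overshoot fixes ζ = −ln(OS)/√(π²+ln²(OS)) = 0.146.
t_p = π/ω_d ⇒ ω_d = 82.9 rad/s; then ω_n = ω_d/√(1−ζ²) = 83.8 rad/s.
t_s ≈ 4/(ζω_n) = 4/(0.146·83.8) = 0.326 s.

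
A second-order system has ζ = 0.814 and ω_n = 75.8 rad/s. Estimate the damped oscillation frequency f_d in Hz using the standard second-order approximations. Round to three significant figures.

f_d ≈ 7.01 Hz

ω_d = ω_n√(1−ζ²) = 75.8·√0.337 = 44.0 rad/s.
f_d = ω_d/(2π) = 7.01 Hz.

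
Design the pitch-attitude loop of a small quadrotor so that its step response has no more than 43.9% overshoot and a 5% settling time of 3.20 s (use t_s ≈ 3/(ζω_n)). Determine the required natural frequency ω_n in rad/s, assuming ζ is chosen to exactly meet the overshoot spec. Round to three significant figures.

ω_n ≈ 3.70 rad/s

From %OS = 100·exp(−πζ/√(1−ζ²)), invert to get ζ = −ln(OS)/√(π² + ln²(OS)) with OS = 0.439.
−ln 0.439 = 0.8233, so ζ = 0.8233/√(π² + 0.6778) = 0.253.
Then ω_n = 3/(ζ t_s) = 3/(0.253 × 3.20) = 3.70 rad/s.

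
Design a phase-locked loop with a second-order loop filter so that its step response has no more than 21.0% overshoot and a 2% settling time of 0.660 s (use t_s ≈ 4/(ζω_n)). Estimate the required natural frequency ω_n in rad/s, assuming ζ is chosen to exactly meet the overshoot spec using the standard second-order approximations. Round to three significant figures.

Inverting the overshoot relation: ζ = |ln 0.210|/√(π² + ln²0.210) = 0.445.
From t_s ≈ 4/(ζω_n): ω_n = 4/(ζ·t_s) = 4/(0.445·0.660) = 13.6 rad/s.

ω_n ≈ 13.6 rad/s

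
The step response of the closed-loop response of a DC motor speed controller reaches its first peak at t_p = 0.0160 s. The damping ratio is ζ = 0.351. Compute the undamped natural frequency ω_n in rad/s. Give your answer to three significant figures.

ω_n ≈ 210 rad/s

Peak time t_p = π/ω_d, so ω_d = π/t_p = π/0.0160 = 196 rad/s.
ω_n = ω_d/√(1−ζ²) = 196/√0.877 = 210 rad/s.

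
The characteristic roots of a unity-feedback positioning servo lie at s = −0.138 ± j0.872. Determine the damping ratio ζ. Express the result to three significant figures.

With σ = 0.138, ω_d = 0.872: ω_n = √(σ²+ω_d²) = 0.883 rad/s, ζ = σ/ω_n = 0.156.

ζ ≈ 0.156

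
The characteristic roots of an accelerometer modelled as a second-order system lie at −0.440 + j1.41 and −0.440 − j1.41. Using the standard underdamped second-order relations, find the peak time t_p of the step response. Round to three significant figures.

t_p ≈ 2.23 s

t_p = π/ω_d with ω_d = 1.41 (the imaginary part), so t_p = 2.23 s.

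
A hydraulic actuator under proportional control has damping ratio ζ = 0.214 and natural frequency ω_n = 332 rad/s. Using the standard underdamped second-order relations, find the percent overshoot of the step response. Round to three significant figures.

%OS ≈ 50.2%

For an underdamped second-order system, %OS = 100·exp(−πζ/√(1−ζ²)).
πζ/√(1−ζ²) = π·0.214/√(1−0.0458) = 0.6882, so %OS = 100·e^(−0.6882) = 50.2%.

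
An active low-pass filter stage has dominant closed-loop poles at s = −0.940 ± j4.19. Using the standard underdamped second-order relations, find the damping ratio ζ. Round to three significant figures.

ζ ≈ 0.219

With σ = 0.940, ω_d = 4.19: ω_n = √(σ²+ω_d²) = 4.29 rad/s, ζ = σ/ω_n = 0.219.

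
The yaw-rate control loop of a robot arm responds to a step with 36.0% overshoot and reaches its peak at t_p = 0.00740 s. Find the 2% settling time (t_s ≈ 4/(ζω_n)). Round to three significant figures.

From the overshoot, ζ = −ln(OS)/√(π²+ln²(OS)) = 0.309.
From t_p = π/ω_d, ω_d = π/0.00740 = 425 rad/s, so ω_n = ω_d/√(1−ζ²) = 446 rad/s.
t_s ≈ 4/(ζω_n) = 4/(0.309·446) = 0.0290 s.

t_s ≈ 0.0290 s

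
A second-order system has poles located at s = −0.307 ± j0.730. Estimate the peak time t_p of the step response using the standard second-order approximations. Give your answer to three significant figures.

t_p = π/ω_d with ω_d = 0.730 (the imaginary part), so t_p = 4.30 s.

t_p ≈ 4.30 s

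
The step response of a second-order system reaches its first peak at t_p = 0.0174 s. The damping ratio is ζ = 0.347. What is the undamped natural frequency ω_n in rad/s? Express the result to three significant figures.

Peak time t_p = π/ω_d, so ω_d = π/t_p = π/0.0174 = 181 rad/s.
ω_n = ω_d/√(1−ζ²) = 181/√0.880 = 193 rad/s.

ω_n ≈ 193 rad/s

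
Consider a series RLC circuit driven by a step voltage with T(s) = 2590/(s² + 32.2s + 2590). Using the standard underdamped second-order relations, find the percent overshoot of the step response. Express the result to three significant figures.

%OS ≈ 35.1%

Comparing the denominator to s² + 2ζω_n s + ω_n²: ω_n = √2590 = 50.9 rad/s, and 2ζω_n = 32.2 so ζ = 32.2/(2·50.9) = 0.316.
%OS = 100 e^{−πζ/√(1−ζ²)} with ζ = 0.316 gives 35.1%.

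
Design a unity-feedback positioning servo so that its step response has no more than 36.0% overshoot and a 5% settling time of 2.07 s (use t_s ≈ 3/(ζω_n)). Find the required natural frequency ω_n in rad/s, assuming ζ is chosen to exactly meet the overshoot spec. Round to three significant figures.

Inverting the overshoot relation: ζ = |ln 0.360|/√(π² + ln²0.360) = 0.309.
Then ω_n = 3/(ζ t_s) = 3/(0.309 × 2.07) = 4.69 rad/s.

ω_n ≈ 4.69 rad/s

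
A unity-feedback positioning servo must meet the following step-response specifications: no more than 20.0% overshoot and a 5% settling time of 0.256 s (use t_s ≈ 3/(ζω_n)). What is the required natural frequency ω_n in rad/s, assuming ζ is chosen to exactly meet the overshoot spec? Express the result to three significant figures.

ω_n ≈ 25.7 rad/s

Inverting the overshoot relation: ζ = |ln 0.200|/√(π² + ln²0.200) = 0.456.
From t_s ≈ 3/(ζω_n): ω_n = 3/(ζ·t_s) = 3/(0.456·0.256) = 25.7 rad/s.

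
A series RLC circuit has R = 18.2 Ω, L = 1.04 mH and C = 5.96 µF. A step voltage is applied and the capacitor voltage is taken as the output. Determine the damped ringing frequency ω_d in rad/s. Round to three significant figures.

ω_d ≈ 9210 rad/s

For a series RLC circuit (capacitor voltage as output), ω_n = 1/√(LC) = 1/√(1.04 mH · 5.96 µF) = 12700 rad/s.
ζ = (R/2)·√(C/L) = (18.2/2)·√(5.96 µF/1.04 mH) = 0.689.
ω_d = 12700·√(1 − 0.689²) = 9210 rad/s.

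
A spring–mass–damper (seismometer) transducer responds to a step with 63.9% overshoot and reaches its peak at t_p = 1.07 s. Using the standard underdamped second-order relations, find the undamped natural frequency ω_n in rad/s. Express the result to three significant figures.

The overshoot fixes ζ = −ln(OS)/√(π²+ln²(OS)) = 0.141.
t_p = π/ω_d ⇒ ω_d = 2.94 rad/s; then ω_n = ω_d/√(1−ζ²) = 2.97 rad/s.

ω_n ≈ 2.97 rad/s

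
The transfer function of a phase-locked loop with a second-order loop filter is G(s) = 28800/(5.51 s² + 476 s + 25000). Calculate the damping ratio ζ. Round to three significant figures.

Dividing through by 5.51: denominator becomes s² + 86.39 s + 4537.
So ω_n = √4537 = 67.4 rad/s and ζ = 86.39/(2·67.4) = 0.641.

ζ ≈ 0.641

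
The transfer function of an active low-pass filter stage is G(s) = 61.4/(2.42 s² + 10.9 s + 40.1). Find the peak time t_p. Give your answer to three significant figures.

Dividing through by 2.42: denominator becomes s² + 4.504 s + 16.57.
So ω_n = √16.57 = 4.07 rad/s and ζ = 4.504/(2·4.07) = 0.553.
The damped frequency ω_d = ω_n√(1−ζ²) = 3.39 rad/s. t_p = π/ω_d = 0.926 s.

t_p ≈ 0.926 s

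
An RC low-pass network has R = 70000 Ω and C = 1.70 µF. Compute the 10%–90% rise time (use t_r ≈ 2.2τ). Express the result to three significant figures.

τ = RC = 70000 × 1.70 µF = 0.119 s.
t_r ≈ 2.2τ = 0.262 s.

t_r ≈ 0.262 s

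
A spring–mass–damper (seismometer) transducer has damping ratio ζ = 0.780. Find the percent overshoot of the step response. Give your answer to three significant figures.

For an underdamped second-order system, %OS = 100·exp(−πζ/√(1−ζ²)).
πζ/√(1−ζ²) = π·0.780/√(1−0.608) = 3.916, so %OS = 100·e^(−3.916) = 1.99%.

%OS ≈ 1.99%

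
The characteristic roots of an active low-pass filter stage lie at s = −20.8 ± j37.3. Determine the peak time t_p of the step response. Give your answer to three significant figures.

t_p ≈ 0.0842 s

t_p = π/ω_d with ω_d = 37.3 (the imaginary part), so t_p = 0.0842 s.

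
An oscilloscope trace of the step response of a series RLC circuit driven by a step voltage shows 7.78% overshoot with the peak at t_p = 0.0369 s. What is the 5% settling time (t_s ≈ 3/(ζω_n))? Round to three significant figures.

t_s ≈ 0.0434 s

From the overshoot, ζ = −ln(OS)/√(π²+ln²(OS)) = 0.631.
t_p = π/ω_d ⇒ ω_d = 85.1 rad/s; then ω_n = ω_d/√(1−ζ²) = 110 rad/s.
t_s ≈ 3/(ζω_n) = 3/(0.631·110) = 0.0434 s.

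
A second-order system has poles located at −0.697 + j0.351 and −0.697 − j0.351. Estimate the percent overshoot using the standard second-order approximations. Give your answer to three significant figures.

The poles are at −σ ± jω_d with σ = 0.697 and ω_d = 0.351, so ω_n = √(σ²+ω_d²) = 0.780 rad/s and ζ = σ/ω_n = 0.893.
Overshoot: exp(−π·0.893/√(1−0.893²)) = 0.00195, i.e. 0.195%.

%OS ≈ 0.195%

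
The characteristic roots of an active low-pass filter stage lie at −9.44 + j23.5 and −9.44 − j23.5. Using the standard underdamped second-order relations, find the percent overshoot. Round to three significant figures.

%OS ≈ 28.3%

|pole| = ω_n = √(9.44² + 23.5²) = 25.3 rad/s; ζ = cos θ = σ/ω_n = 0.373.
%OS = 100 e^{−πζ/√(1−ζ²)} with ζ = 0.373 gives 28.3%.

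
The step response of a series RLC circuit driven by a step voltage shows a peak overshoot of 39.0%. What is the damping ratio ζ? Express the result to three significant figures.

ζ ≈ 0.287

From %OS = 100·exp(−πζ/√(1−ζ²)), invert to get ζ = −ln(OS)/√(π² + ln²(OS)) with OS = 0.390.
−ln 0.390 = 0.9416, so ζ = 0.9416/√(π² + 0.8866) = 0.287.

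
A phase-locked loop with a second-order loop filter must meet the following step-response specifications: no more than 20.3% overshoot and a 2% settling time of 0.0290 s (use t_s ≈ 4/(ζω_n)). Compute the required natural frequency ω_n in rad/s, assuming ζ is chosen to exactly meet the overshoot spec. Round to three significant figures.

From %OS = 100·exp(−πζ/√(1−ζ²)), invert to get ζ = −ln(OS)/√(π² + ln²(OS)) with OS = 0.203.
−ln 0.203 = 1.595, so ζ = 1.595/√(π² + 2.543) = 0.453.
From t_s ≈ 4/(ζω_n): ω_n = 4/(ζ·t_s) = 4/(0.453·0.0290) = 305 rad/s.

ω_n ≈ 305 rad/s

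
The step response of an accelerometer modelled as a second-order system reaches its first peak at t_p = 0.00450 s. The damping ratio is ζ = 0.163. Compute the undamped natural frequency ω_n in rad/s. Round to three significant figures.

Peak time t_p = π/ω_d, so ω_d = π/t_p = π/0.00450 = 698 rad/s.
ω_n = ω_d/√(1−ζ²) = 698/√0.973 = 708 rad/s.

ω_n ≈ 708 rad/s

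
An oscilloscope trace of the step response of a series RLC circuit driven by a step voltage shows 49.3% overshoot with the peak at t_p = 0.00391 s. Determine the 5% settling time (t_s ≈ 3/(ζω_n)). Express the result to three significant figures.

ζ from %OS: ζ = |ln 0.493|/√(π²+ln²0.493) = 0.220.
From t_p = π/ω_d, ω_d = π/0.00391 = 803 rad/s, so ω_n = ω_d/√(1−ζ²) = 824 rad/s.
t_s ≈ 3/(ζω_n) = 3/(0.220·824) = 0.0166 s.

t_s ≈ 0.0166 s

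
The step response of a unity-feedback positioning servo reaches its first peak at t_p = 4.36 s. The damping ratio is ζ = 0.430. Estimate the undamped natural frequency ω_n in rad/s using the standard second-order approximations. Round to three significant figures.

Peak time t_p = π/ω_d, so ω_d = π/t_p = π/4.36 = 0.721 rad/s.
ω_n = ω_d/√(1−ζ²) = 0.721/√0.815 = 0.798 rad/s.

ω_n ≈ 0.798 rad/s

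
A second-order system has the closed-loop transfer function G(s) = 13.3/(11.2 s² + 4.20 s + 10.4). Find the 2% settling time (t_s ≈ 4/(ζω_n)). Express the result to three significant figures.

Dividing through by 11.2: denominator becomes s² + 0.3750 s + 0.9286.
So ω_n = √0.9286 = 0.964 rad/s and ζ = 0.3750/(2·0.964) = 0.195.
t_s ≈ 4/(ζω_n) = 21.3 s.

t_s ≈ 21.3 s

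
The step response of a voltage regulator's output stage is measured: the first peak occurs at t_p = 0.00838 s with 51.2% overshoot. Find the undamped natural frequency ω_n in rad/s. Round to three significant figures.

ζ from %OS: ζ = |ln 0.512|/√(π²+ln²0.512) = 0.208.
From t_p = π/ω_d, ω_d = π/0.00838 = 375 rad/s, so ω_n = ω_d/√(1−ζ²) = 383 rad/s.

ω_n ≈ 383 rad/s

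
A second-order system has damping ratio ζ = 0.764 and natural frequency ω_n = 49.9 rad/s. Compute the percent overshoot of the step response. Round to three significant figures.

For an underdamped second-order system, %OS = 100·exp(−πζ/√(1−ζ²)).
πζ/√(1−ζ²) = π·0.764/√(1−0.584) = 3.720, so %OS = 100·e^(−3.720) = 2.42%.

%OS ≈ 2.42%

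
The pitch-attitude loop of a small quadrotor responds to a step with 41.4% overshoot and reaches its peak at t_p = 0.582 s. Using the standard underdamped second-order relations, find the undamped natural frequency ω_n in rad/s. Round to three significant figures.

From the overshoot, ζ = −ln(OS)/√(π²+ln²(OS)) = 0.270.
From t_p = π/ω_d, ω_d = π/0.582 = 5.40 rad/s, so ω_n = ω_d/√(1−ζ²) = 5.61 rad/s.

ω_n ≈ 5.61 rad/s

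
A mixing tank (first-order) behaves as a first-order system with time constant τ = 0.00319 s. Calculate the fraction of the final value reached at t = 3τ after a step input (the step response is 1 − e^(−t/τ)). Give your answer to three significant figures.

y/y_∞ ≈ 0.950

y(t)/y_∞ = 1 − e^(−t/τ) = 1 − e^(−3) = 1 − e^(−3.00) = 0.950.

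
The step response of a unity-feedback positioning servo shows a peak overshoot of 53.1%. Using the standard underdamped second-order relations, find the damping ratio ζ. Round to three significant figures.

ζ ≈ 0.198

From %OS = 100·exp(−πζ/√(1−ζ²)), invert to get ζ = −ln(OS)/√(π² + ln²(OS)) with OS = 0.531.
−ln 0.531 = 0.6330, so ζ = 0.6330/√(π² + 0.4007) = 0.198.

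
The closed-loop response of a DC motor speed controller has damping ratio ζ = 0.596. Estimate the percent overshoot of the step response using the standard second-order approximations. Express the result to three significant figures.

%OS ≈ 9.71%

For an underdamped second-order system, %OS = 100·exp(−πζ/√(1−ζ²)).
πζ/√(1−ζ²) = π·0.596/√(1−0.355) = 2.332, so %OS = 100·e^(−2.332) = 9.71%.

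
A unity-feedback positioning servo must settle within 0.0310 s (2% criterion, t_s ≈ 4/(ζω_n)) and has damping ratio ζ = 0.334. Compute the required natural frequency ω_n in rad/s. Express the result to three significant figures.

Rearranging t_s ≈ 4/(ζω_n) gives ω_n = 4/(ζ·t_s) = 4/(0.334 × 0.0310) = 386 rad/s.

ω_n ≈ 386 rad/s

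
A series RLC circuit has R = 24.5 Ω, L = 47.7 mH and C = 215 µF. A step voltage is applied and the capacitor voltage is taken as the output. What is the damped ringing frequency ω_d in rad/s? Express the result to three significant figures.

ω_d ≈ 178 rad/s

For a series RLC circuit (capacitor voltage as output), ω_n = 1/√(LC) = 1/√(47.7 mH · 215 µF) = 312 rad/s.
ζ = (R/2)·√(C/L) = (24.5/2)·√(215 µF/47.7 mH) = 0.822.
ω_d = ω_n√(1−ζ²) = 178 rad/s.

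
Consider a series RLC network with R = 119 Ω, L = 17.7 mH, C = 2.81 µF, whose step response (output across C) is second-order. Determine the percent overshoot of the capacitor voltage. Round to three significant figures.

%OS ≈ 2.85%

For a series RLC circuit (capacitor voltage as output), ω_n = 1/√(LC) = 1/√(17.7 mH · 2.81 µF) = 4480 rad/s.
ζ = (R/2)·√(C/L) = (119/2)·√(2.81 µF/17.7 mH) = 0.750.
%OS = 100 e^{−πζ/√(1−ζ²)} with ζ = 0.750 gives 2.85%.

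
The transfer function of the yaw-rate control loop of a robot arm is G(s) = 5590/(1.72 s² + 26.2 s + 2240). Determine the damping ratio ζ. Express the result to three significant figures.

ζ ≈ 0.211

Dividing through by 1.72: denominator becomes s² + 15.23 s + 1302.
So ω_n = √1302 = 36.1 rad/s and ζ = 15.23/(2·36.1) = 0.211.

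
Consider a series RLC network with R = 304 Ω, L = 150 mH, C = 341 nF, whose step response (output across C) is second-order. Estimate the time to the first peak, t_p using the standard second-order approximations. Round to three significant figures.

For a series RLC circuit (capacitor voltage as output), ω_n = 1/√(LC) = 1/√(150 mH · 341 nF) = 4420 rad/s.
ζ = (R/2)·√(C/L) = (304/2)·√(341 nF/150 mH) = 0.229.
The damped frequency ω_d = ω_n√(1−ζ²) = 4300 rad/s. t_p = π/ω_d = 0.000730 s.

t_p ≈ 0.000730 s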